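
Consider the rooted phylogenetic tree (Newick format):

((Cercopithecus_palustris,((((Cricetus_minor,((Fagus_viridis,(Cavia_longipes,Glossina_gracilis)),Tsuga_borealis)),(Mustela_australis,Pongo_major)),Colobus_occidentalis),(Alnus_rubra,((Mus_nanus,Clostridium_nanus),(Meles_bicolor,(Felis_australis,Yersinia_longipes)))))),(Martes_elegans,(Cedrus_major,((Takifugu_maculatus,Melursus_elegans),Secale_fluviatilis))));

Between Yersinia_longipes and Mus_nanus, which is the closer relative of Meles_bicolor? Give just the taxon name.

Yersinia_longipes

The MRCA of Meles_bicolor and Yersinia_longipes subtends (Meles_bicolor,(Felis_australis,Yersinia_longipes)) (3 taxa).
The MRCA of Meles_bicolor and Mus_nanus subtends ((Mus_nanus,Clostridium_nanus),(Meles_bicolor,(Felis_australis,Yersinia_longipes))) (5 taxa).
The first is nested inside the second, so Meles_bicolor shares a more recent common ancestor with Yersinia_longipes.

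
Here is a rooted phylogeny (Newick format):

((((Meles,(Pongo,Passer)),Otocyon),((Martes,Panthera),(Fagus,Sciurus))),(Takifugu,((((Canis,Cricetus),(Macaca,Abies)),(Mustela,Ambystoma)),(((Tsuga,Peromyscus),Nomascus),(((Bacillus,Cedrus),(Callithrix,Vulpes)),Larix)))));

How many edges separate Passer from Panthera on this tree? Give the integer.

The MRCA of Passer and Panthera is the node subtending (((Meles,(Pongo,Passer)),Otocyon),((Martes,Panthera),(Fagus,Sciurus))).
From Passer up to that node: 4 branches. From Panthera up to the same node: 3 branches. Total: 4 + 3 = 7.

7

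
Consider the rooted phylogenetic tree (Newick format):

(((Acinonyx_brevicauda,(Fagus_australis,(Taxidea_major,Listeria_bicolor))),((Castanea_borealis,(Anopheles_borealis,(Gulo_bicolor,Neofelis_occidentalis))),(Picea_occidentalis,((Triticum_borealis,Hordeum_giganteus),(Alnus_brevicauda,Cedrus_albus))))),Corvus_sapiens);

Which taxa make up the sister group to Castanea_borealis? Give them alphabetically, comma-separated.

Anopheles_borealis, Gulo_bicolor, Neofelis_occidentalis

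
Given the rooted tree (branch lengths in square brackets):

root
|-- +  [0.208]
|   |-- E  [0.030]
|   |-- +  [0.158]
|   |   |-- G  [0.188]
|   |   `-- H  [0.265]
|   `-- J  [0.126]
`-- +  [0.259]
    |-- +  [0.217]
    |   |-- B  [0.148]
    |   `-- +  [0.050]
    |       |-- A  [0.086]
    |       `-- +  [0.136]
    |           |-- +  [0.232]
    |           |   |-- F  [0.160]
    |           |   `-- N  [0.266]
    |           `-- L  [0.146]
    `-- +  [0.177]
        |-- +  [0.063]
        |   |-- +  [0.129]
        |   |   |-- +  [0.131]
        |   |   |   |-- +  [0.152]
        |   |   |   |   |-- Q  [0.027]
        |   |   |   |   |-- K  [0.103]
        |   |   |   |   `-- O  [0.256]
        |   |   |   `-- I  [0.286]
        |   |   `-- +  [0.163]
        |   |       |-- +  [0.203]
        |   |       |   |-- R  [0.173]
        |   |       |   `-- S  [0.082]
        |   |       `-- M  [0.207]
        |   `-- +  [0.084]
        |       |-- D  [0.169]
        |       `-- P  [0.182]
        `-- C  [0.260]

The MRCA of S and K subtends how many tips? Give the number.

7

The MRCA of S and K is the node subtending (((Q,K,O),I),((R,S),M)).
That clade contains 7 terminal taxa: I, K, M, O, Q, R, S.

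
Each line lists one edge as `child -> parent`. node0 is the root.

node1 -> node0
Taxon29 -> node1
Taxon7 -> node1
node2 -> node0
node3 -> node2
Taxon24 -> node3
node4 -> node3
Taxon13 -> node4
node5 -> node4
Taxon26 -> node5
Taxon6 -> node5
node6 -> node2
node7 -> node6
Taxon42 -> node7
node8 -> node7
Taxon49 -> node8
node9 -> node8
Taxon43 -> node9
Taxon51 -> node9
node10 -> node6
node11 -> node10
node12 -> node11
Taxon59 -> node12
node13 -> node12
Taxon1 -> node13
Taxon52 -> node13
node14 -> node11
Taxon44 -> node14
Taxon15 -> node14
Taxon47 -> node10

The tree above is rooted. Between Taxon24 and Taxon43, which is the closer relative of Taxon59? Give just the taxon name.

Taxon43

The MRCA of Taxon59 and Taxon43 subtends ((Taxon42,(Taxon49,(Taxon43,Taxon51))),(((Taxon59,(Taxon1,Taxon52)),(Taxon44,Taxon15)),Taxon47)) (10 taxa).
The MRCA of Taxon59 and Taxon24 subtends ((Taxon24,(Taxon13,(Taxon26,Taxon6))),((Taxon42,(Taxon49,(Taxon43,Taxon51))),(((Taxon59,(Taxon1,Taxon52)),(Taxon44,Taxon15)),Taxon47))) (14 taxa).
The first is nested inside the second, so Taxon59 shares a more recent common ancestor with Taxon43.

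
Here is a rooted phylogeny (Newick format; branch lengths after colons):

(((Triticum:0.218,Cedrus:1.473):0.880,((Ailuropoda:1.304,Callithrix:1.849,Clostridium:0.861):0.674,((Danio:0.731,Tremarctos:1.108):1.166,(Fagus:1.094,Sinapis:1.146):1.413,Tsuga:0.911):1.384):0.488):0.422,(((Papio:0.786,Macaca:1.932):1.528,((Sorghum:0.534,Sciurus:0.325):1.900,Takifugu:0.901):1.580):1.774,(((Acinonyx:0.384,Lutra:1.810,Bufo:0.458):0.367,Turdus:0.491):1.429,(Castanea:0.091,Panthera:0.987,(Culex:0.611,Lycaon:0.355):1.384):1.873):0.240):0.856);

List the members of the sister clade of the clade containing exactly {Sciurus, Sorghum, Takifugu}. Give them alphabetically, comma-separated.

Macaca, Papio

The clade containing exactly {Sciurus, Sorghum, Takifugu} attaches to the tree at the node subtending ((Papio,Macaca),((Sorghum,Sciurus),Takifugu)).
The other lineage descending from that same node — the sister group — is (Papio,Macaca); its 2 tips in alphabetical order are the answer.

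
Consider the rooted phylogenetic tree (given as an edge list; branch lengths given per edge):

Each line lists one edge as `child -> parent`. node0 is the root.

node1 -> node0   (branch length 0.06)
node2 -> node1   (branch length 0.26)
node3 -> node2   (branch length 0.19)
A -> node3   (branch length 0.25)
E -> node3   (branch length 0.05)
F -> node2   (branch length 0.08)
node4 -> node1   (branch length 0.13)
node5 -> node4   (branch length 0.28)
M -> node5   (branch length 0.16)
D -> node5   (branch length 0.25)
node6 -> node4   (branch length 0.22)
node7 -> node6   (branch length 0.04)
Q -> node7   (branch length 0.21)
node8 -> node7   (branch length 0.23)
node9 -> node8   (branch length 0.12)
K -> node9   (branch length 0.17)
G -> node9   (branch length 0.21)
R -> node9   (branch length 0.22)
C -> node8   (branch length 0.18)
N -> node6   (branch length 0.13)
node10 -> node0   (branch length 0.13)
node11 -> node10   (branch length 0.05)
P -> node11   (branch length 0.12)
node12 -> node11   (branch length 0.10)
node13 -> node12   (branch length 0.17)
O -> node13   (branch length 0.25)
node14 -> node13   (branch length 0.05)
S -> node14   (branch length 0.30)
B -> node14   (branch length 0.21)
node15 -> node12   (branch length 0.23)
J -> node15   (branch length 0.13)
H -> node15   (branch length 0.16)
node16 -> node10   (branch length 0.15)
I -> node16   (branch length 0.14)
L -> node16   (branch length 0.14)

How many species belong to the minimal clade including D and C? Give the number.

The MRCA of D and C is the node subtending ((M,D),((Q,((K,G,R),C)),N)).
That clade contains 8 terminal taxa: C, D, G, K, M, N, Q, R.

8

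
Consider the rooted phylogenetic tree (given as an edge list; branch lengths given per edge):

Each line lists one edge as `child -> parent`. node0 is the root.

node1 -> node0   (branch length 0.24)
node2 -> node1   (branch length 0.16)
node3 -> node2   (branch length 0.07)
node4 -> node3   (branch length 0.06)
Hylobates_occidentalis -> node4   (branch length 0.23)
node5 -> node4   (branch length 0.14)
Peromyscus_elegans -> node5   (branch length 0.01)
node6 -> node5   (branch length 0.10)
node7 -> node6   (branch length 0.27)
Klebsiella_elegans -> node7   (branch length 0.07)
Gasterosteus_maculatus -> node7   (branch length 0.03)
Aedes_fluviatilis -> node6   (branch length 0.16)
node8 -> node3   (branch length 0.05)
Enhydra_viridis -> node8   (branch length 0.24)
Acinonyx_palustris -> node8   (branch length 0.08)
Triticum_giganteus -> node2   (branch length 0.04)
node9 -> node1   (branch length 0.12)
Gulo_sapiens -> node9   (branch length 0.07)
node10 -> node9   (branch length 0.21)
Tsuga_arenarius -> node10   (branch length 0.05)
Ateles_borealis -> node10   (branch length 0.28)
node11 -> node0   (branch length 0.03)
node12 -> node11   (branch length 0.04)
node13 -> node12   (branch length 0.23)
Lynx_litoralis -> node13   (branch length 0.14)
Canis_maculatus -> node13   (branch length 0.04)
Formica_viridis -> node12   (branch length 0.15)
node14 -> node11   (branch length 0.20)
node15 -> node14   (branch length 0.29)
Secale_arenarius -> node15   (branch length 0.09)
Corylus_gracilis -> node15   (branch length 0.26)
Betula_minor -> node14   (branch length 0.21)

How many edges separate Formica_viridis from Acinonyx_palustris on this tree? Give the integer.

The MRCA of Formica_viridis and Acinonyx_palustris is the root of the tree.
From Formica_viridis up to that node: 3 branches. From Acinonyx_palustris up to the same node: 5 branches. Total: 3 + 5 = 8.

8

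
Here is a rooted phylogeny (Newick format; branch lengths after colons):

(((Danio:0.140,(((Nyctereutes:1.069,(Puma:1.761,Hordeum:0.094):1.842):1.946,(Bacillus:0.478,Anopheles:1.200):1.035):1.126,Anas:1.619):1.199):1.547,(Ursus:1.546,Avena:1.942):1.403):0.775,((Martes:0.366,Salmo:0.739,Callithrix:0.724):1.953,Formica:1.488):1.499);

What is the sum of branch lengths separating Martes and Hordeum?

The path runs Martes → … → MRCA → … → Hordeum; the MRCA is the root of the tree.
Branch lengths along that path: 0.366 + 1.953 + 1.499 + 0.775 + 1.547 + 1.199 + 1.126 + 1.946 + 1.842 + 0.094 = 12.347.

12.347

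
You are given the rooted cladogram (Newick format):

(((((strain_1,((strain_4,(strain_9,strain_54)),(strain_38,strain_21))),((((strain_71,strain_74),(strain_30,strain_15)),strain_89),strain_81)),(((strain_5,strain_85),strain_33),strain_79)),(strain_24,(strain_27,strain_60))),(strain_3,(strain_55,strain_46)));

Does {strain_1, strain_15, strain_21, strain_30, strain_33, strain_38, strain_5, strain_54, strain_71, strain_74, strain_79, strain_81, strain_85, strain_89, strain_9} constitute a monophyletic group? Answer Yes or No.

No

The MRCA of the listed taxa subtends (((strain_1,((strain_4,(strain_9,strain_54)),(strain_38,strain_21))),((((strain_71,strain_74),(strain_30,strain_15)),strain_89),strain_81)),(((strain_5,strain_85),strain_33),strain_79)).
That clade also contains strain_4, which is not in the proposed group, so the group is not monophyletic.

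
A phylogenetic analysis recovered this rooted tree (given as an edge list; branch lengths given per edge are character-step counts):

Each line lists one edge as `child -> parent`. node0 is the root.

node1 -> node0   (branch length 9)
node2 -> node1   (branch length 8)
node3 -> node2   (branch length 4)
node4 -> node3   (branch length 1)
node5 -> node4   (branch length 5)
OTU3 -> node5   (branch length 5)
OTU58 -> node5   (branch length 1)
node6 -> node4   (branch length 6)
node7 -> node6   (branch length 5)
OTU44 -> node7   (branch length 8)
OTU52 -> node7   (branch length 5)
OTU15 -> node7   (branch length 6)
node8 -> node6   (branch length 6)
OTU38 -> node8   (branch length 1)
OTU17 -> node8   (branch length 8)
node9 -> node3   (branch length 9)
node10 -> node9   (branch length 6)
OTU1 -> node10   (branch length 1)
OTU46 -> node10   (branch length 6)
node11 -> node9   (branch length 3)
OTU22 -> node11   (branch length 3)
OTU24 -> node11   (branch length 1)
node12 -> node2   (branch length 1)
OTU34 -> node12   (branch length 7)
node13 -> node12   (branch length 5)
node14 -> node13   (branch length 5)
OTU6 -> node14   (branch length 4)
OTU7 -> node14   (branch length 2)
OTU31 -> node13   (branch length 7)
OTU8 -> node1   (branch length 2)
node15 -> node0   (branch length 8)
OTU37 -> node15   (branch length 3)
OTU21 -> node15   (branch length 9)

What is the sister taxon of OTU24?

OTU22

OTU24 attaches to the tree at the node subtending (OTU22,OTU24).
The other lineage descending from that same node — the sister group — is the single tip OTU22.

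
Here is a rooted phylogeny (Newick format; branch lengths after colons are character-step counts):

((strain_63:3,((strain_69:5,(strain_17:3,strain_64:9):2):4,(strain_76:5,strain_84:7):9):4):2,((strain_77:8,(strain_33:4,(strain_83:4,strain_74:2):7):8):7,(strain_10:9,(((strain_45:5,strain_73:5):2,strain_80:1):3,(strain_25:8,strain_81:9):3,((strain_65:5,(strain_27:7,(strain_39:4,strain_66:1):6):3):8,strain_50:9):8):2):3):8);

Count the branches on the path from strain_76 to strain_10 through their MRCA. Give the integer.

7

The MRCA of strain_76 and strain_10 is the root of the tree.
From strain_76 up to that node: 4 branches. From strain_10 up to the same node: 3 branches. Total: 4 + 3 = 7.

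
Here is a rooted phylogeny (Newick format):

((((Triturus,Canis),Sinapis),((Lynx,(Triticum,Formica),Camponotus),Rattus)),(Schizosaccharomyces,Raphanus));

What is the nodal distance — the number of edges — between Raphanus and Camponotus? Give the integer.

The MRCA of Raphanus and Camponotus is the root of the tree.
From Raphanus up to that node: 2 branches. From Camponotus up to the same node: 4 branches. Total: 2 + 4 = 6.

6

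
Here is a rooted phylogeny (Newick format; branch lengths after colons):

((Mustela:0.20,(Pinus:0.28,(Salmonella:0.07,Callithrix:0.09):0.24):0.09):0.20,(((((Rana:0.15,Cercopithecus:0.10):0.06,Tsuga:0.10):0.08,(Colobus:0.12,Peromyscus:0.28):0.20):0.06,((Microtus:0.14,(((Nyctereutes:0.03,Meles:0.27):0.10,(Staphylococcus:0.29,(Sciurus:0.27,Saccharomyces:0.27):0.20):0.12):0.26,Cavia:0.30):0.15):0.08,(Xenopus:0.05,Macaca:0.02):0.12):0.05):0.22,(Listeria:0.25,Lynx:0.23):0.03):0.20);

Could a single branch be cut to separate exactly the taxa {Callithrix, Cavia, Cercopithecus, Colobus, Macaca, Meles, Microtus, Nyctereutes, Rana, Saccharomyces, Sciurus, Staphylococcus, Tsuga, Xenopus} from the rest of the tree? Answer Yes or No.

The MRCA of the listed taxa is the root, so the smallest clade containing them is the whole tree.
That clade also contains Listeria, Lynx, Mustela, Peromyscus, Pinus, Salmonella, which are not in the proposed group, so the group is not monophyletic.

No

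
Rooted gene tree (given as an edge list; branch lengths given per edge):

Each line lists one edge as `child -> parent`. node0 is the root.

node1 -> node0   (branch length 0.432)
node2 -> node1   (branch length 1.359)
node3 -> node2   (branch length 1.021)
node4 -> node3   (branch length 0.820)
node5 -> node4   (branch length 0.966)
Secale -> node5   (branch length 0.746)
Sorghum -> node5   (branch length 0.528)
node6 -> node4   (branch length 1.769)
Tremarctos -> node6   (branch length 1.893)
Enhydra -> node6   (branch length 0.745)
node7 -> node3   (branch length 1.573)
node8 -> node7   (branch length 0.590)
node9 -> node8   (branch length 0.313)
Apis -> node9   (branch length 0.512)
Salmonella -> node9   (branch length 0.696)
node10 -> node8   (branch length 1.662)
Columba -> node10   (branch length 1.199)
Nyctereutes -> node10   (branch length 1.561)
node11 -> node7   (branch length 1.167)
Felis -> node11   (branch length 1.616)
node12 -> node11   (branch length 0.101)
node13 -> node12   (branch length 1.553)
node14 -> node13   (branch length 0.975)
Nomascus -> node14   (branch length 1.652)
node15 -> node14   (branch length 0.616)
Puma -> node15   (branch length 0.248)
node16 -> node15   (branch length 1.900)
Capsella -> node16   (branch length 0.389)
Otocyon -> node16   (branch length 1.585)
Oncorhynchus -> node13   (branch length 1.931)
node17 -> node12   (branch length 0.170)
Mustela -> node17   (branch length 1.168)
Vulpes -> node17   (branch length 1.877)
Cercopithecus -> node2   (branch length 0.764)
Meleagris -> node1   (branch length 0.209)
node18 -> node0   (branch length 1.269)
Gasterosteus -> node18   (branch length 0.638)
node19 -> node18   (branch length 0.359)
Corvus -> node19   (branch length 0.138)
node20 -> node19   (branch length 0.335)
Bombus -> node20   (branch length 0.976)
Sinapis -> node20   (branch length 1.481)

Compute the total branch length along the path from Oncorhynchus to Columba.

The path runs Oncorhynchus → … → MRCA → … → Columba; the MRCA is the node subtending (((Apis,Salmonella),(Columba,Nyctereutes)),(Felis,(((Nomascus,(Puma,(Capsella,Otocyon))),Oncorhynchus),(Mustela,Vulpes)))).
Branch lengths along that path: 1.931 + 1.553 + 0.101 + 1.167 + 0.590 + 1.662 + 1.199 = 8.203.

8.203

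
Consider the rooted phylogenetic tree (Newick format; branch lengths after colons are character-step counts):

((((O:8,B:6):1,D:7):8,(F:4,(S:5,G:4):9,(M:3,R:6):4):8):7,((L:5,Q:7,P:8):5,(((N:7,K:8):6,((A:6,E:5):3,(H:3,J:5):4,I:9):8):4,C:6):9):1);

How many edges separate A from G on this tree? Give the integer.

10

The MRCA of A and G is the root of the tree.
From A up to that node: 6 branches. From G up to the same node: 4 branches. Total: 6 + 4 = 10.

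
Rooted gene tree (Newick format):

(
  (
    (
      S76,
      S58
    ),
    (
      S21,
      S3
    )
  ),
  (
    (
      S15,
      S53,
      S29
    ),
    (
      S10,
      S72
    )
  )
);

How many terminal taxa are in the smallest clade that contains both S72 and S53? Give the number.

5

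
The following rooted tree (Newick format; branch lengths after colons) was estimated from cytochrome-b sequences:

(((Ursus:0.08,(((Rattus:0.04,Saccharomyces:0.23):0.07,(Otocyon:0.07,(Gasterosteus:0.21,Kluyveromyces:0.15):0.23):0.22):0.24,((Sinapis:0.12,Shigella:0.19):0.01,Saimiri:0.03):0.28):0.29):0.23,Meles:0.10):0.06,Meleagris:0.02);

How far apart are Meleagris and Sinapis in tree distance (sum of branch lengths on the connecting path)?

1.01

The path runs Meleagris → … → MRCA → … → Sinapis; the MRCA is the root of the tree.
Branch lengths along that path: 0.02 + 0.06 + 0.23 + 0.29 + 0.28 + 0.01 + 0.12 = 1.01.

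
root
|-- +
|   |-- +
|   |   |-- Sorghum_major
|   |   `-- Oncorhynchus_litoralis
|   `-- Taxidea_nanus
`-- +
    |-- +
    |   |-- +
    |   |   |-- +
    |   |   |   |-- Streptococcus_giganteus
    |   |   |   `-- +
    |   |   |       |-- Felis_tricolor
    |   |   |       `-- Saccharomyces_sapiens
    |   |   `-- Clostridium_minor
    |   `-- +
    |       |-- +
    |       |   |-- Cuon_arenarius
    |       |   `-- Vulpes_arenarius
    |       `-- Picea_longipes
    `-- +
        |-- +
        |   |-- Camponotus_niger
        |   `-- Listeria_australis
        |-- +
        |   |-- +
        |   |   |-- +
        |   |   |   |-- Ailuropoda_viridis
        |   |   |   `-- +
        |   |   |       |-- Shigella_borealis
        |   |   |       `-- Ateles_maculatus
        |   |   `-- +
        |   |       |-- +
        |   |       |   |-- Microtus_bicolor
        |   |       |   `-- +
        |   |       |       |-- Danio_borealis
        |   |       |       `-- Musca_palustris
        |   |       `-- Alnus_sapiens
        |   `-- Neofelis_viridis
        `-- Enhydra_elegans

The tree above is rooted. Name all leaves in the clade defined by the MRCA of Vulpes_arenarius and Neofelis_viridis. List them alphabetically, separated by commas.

Ailuropoda_viridis, Alnus_sapiens, Ateles_maculatus, Camponotus_niger, Clostridium_minor, Cuon_arenarius, Danio_borealis, Enhydra_elegans, Felis_tricolor, Listeria_australis, Microtus_bicolor, Musca_palustris, Neofelis_viridis, Picea_longipes, Saccharomyces_sapiens, Shigella_borealis, Streptococcus_giganteus, Vulpes_arenarius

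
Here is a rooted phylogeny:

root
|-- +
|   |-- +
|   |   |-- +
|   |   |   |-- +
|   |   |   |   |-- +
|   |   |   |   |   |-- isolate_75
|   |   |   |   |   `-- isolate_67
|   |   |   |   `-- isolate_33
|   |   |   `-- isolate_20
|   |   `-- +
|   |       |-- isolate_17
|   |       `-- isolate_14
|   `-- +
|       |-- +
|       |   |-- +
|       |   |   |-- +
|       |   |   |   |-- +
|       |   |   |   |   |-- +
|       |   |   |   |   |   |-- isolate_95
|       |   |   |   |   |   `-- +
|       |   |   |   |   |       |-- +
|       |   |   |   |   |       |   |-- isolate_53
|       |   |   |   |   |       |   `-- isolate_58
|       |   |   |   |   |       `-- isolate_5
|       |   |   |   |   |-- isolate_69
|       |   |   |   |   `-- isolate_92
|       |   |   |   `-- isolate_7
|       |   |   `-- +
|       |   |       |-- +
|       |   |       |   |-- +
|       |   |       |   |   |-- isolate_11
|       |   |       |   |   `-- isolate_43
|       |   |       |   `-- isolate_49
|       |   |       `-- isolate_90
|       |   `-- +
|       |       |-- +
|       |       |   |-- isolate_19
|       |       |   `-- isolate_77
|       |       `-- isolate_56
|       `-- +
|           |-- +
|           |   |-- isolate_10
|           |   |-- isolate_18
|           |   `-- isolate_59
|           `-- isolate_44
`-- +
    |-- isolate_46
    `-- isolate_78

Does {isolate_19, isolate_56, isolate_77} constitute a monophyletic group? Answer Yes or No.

The most recent common ancestor of these taxa subtends ((isolate_19,isolate_77),isolate_56).
That clade has exactly 3 tips — every listed taxon and nothing else — so the group is monophyletic.

Yes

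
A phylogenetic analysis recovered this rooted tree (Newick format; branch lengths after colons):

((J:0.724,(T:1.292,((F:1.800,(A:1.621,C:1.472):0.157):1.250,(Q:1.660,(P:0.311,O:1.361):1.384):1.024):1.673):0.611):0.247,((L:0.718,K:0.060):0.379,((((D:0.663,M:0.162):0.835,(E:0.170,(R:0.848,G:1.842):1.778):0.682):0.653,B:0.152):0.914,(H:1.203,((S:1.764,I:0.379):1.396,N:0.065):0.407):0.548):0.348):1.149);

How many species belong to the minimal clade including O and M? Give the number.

The MRCA of O and M is the root, so the clade is the entire tree.
That clade contains 20 terminal taxa: A, B, C, D, E, F, G, H, I, J, K, L, M, N, O, P, Q, R, S, T.

20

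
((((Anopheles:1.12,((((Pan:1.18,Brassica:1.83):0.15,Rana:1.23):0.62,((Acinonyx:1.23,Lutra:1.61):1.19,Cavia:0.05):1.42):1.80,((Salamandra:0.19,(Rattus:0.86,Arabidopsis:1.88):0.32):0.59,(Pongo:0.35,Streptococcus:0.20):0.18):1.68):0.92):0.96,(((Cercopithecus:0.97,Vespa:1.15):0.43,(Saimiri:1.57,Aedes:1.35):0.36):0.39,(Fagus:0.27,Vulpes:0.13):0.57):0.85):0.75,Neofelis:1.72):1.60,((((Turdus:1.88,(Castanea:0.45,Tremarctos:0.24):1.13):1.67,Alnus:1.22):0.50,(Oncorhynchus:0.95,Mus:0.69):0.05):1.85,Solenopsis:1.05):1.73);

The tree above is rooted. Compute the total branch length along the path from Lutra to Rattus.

9.47

The path runs Lutra → … → MRCA → … → Rattus; the MRCA is the node subtending ((((Pan,Brassica),Rana),((Acinonyx,Lutra),Cavia)),((Salamandra,(Rattus,Arabidopsis)),(Pongo,Streptococcus))).
Branch lengths along that path: 1.61 + 1.19 + 1.42 + 1.80 + 1.68 + 0.59 + 0.32 + 0.86 = 9.47.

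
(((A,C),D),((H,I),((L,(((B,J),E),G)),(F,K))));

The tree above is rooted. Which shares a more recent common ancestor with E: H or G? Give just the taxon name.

The MRCA of E and G subtends (((B,J),E),G) (4 taxa).
The MRCA of E and H subtends ((H,I),((L,(((B,J),E),G)),(F,K))) (9 taxa).
The first is nested inside the second, so E shares a more recent common ancestor with G.

G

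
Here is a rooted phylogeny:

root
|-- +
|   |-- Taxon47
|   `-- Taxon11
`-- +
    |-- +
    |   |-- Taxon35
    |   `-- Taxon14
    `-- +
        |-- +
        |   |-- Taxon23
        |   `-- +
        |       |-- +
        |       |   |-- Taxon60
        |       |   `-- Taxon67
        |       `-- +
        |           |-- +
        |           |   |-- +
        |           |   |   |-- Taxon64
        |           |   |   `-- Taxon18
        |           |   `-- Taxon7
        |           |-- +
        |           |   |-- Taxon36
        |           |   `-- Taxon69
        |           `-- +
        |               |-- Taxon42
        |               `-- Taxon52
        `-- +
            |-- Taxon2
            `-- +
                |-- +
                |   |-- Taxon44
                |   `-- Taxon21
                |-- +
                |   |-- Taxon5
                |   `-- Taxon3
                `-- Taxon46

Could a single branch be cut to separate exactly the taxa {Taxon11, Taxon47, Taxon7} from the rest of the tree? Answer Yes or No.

No

The MRCA of the listed taxa is the root, so the smallest clade containing them is the whole tree.
That clade also contains Taxon14, Taxon18, Taxon2, Taxon21, Taxon23, Taxon3, Taxon35, Taxon36, Taxon42, Taxon44, Taxon46, Taxon5, Taxon52, Taxon60, Taxon64, Taxon67, Taxon69, which are not in the proposed group, so the group is not monophyletic.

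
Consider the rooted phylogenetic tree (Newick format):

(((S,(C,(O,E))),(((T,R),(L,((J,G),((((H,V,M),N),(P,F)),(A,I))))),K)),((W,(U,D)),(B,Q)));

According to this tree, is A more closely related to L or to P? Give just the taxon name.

The MRCA of A and P subtends ((((H,V,M),N),(P,F)),(A,I)) (8 taxa).
The MRCA of A and L subtends (L,((J,G),((((H,V,M),N),(P,F)),(A,I)))) (11 taxa).
The first is nested inside the second, so A shares a more recent common ancestor with P.

P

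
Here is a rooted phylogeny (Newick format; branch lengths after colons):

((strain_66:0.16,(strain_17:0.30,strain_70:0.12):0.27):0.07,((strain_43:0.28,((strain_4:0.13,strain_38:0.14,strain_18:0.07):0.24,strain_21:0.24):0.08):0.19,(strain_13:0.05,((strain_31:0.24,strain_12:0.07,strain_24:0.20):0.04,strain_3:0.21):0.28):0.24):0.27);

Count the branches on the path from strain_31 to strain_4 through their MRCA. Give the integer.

The MRCA of strain_31 and strain_4 is the node subtending ((strain_43,((strain_4,strain_38,strain_18),strain_21)),(strain_13,((strain_31,strain_12,strain_24),strain_3))).
From strain_31 up to that node: 4 branches. From strain_4 up to the same node: 4 branches. Total: 4 + 4 = 8.

8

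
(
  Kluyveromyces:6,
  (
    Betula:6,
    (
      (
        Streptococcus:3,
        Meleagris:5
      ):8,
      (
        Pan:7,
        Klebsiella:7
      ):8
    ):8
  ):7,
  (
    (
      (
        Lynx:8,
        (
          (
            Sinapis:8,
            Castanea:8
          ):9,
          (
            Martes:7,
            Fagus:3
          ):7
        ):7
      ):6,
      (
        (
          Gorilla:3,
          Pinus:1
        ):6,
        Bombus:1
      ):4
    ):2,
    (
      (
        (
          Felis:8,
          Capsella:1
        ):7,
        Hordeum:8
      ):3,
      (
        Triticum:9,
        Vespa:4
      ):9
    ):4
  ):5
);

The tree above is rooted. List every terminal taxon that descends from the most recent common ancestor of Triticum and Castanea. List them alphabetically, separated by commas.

Bombus, Capsella, Castanea, Fagus, Felis, Gorilla, Hordeum, Lynx, Martes, Pinus, Sinapis, Triticum, Vespa

Tracing Triticum: it sits inside (Triticum,Vespa).
Tracing Castanea: it sits inside (Sinapis,Castanea).
The smallest clade enclosing both is (((Lynx,((Sinapis,Castanea),(Martes,Fagus))),((Gorilla,Pinus),Bombus)),(((Felis,Capsella),Hordeum),(Triticum,Vespa))); the answer is its 13 terminal taxa in alphabetical order.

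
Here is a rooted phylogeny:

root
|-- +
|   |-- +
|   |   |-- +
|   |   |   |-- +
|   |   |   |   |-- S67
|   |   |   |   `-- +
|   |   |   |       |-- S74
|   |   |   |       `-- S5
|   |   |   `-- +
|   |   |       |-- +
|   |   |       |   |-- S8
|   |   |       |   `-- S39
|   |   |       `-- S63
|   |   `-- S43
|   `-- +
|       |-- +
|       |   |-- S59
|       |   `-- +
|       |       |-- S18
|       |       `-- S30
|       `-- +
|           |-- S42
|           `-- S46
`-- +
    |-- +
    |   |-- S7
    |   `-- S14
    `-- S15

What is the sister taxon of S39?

S39 attaches to the tree at the node subtending (S8,S39).
The other lineage descending from that same node — the sister group — is the single tip S8.

S8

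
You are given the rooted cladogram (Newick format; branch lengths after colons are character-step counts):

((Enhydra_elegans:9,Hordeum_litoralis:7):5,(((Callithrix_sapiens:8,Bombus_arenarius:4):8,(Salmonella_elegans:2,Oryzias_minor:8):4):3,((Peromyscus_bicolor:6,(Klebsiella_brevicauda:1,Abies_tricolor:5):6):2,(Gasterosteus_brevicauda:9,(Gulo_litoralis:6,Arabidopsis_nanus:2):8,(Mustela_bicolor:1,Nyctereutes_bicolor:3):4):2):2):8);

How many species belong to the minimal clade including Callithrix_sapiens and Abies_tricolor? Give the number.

12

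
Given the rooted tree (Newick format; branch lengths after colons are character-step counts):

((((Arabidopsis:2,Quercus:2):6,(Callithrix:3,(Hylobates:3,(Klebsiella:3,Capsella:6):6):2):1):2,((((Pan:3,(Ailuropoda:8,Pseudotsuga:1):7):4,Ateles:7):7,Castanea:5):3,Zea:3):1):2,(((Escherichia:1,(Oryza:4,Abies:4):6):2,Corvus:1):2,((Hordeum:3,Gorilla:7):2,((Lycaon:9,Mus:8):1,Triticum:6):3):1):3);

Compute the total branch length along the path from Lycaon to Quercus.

The path runs Lycaon → … → MRCA → … → Quercus; the MRCA is the root of the tree.
Branch lengths along that path: 9 + 1 + 3 + 1 + 3 + 2 + 2 + 6 + 2 = 29.

29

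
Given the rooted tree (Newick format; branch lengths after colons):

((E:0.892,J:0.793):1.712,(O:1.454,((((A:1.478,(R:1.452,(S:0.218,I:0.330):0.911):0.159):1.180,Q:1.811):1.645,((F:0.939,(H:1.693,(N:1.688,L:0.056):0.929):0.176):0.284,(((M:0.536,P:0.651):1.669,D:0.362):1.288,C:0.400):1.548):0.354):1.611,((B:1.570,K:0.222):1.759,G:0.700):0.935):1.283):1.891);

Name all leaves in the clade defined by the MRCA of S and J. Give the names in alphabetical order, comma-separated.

A, B, C, D, E, F, G, H, I, J, K, L, M, N, O, P, Q, R, S

Tracing S: it sits inside (S,I).
Tracing J: it sits inside (E,J).
The smallest clade enclosing both is the whole tree (their MRCA is the root), so the answer is all 19 tips in alphabetical order.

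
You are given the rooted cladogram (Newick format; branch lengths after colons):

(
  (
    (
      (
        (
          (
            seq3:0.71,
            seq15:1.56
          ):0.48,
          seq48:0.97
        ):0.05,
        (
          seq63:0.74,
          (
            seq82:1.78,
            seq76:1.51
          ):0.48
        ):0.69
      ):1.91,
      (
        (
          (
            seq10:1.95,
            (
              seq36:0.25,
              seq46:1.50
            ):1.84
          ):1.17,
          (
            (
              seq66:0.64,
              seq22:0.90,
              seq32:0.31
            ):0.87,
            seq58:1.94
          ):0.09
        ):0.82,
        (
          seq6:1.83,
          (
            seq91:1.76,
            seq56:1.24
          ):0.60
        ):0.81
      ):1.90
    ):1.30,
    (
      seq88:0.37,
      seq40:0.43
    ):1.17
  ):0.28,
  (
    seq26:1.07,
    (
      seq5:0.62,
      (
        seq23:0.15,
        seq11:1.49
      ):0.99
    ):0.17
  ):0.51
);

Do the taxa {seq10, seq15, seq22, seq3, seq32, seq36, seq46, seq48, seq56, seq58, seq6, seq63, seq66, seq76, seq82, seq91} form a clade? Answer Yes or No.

Yes

The most recent common ancestor of these taxa subtends ((((seq3,seq15),seq48),(seq63,(seq82,seq76))),(((seq10,(seq36,seq46)),((seq66,seq22,seq32),seq58)),(seq6,(seq91,seq56)))).
That clade has exactly 16 tips — every listed taxon and nothing else — so the group is monophyletic.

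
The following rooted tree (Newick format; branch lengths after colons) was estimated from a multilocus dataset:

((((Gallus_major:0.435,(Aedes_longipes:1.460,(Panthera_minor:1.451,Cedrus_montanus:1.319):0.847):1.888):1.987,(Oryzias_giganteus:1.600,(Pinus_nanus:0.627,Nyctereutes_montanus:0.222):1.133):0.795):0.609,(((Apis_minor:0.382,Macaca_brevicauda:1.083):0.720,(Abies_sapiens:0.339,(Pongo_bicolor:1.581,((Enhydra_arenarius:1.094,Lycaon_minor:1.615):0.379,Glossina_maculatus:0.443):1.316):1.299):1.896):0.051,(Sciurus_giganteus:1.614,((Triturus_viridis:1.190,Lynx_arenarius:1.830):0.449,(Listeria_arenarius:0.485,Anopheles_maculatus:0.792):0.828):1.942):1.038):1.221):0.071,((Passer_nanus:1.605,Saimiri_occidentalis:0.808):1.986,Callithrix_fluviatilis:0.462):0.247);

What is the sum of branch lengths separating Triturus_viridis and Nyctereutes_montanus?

The path runs Triturus_viridis → … → MRCA → … → Nyctereutes_montanus; the MRCA is the node subtending (((Gallus_major,(Aedes_longipes,(Panthera_minor,Cedrus_montanus))),(Oryzias_giganteus,(Pinus_nanus,Nyctereutes_montanus))),(((Apis_minor,Macaca_brevicauda),(Abies_sapiens,(Pongo_bicolor,((Enhydra_arenarius,Lycaon_minor),Glossina_maculatus)))),(Sciurus_giganteus,((Triturus_viridis,Lynx_arenarius),(Listeria_arenarius,Anopheles_maculatus))))).
Branch lengths along that path: 1.190 + 0.449 + 1.942 + 1.038 + 1.221 + 0.609 + 0.795 + 1.133 + 0.222 = 8.599.

8.599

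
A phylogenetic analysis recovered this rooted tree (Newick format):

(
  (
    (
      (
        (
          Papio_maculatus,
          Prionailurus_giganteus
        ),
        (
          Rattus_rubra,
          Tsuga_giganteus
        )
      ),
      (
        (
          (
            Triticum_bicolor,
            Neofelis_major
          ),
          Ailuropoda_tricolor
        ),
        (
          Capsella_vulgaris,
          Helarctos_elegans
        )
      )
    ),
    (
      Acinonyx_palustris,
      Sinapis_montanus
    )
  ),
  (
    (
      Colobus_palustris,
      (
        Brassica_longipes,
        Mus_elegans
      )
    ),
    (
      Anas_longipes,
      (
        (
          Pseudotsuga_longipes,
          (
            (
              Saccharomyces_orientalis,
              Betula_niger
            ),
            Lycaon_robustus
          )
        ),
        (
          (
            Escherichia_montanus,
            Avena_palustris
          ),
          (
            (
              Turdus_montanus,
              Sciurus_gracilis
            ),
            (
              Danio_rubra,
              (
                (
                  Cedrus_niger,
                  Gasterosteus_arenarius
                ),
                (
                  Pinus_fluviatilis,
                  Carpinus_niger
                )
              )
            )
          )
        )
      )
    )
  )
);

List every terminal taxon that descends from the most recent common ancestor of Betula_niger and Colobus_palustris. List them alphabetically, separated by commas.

Tracing Betula_niger: it sits inside (Saccharomyces_orientalis,Betula_niger).
Tracing Colobus_palustris: it sits inside (Colobus_palustris,(Brassica_longipes,Mus_elegans)).
The smallest clade enclosing both is ((Colobus_palustris,(Brassica_longipes,Mus_elegans)),(Anas_longipes,((Pseudotsuga_longipes,((Saccharomyces_orientalis,Betula_niger),Lycaon_robustus)),((Escherichia_montanus,Avena_palustris),((Turdus_montanus,Sciurus_gracilis),(Danio_rubra,((Cedrus_niger,Gasterosteus_arenarius),(Pinus_fluviatilis,Carpinus_niger)))))))); the answer is its 17 terminal taxa in alphabetical order.

Anas_longipes, Avena_palustris, Betula_niger, Brassica_longipes, Carpinus_niger, Cedrus_niger, Colobus_palustris, Danio_rubra, Escherichia_montanus, Gasterosteus_arenarius, Lycaon_robustus, Mus_elegans, Pinus_fluviatilis, Pseudotsuga_longipes, Saccharomyces_orientalis, Sciurus_gracilis, Turdus_montanus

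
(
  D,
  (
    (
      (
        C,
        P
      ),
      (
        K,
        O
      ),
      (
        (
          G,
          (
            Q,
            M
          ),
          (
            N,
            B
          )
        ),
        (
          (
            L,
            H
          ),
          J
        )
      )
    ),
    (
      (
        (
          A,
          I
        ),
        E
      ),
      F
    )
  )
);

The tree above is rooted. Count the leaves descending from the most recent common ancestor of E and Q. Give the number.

16

The MRCA of E and Q is the node subtending (((C,P),(K,O),((G,(Q,M),(N,B)),((L,H),J))),(((A,I),E),F)).
That clade contains 16 terminal taxa: A, B, C, E, F, G, H, I, J, K, L, M, N, O, P, Q.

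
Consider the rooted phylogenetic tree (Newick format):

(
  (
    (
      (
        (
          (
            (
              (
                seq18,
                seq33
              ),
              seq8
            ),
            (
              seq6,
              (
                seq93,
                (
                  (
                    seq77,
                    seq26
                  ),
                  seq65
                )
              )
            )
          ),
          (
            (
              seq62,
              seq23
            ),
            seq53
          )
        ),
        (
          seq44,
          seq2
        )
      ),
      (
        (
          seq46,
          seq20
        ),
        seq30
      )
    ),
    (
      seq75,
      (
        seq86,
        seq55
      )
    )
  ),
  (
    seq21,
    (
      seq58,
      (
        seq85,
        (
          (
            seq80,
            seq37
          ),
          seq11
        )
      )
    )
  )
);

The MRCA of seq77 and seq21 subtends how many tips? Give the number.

The MRCA of seq77 and seq21 is the root, so the clade is the entire tree.
That clade contains 25 terminal taxa: seq11, seq18, seq2, seq20, seq21, seq23, seq26, seq30, seq33, seq37, seq44, seq46, seq53, seq55, seq58, seq6, seq62, seq65, seq75, seq77, seq8, seq80, seq85, seq86, seq93.

25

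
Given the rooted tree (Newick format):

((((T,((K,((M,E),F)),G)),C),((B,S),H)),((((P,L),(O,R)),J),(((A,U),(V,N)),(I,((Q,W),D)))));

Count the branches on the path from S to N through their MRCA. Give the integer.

9

The MRCA of S and N is the root of the tree.
From S up to that node: 4 branches. From N up to the same node: 5 branches. Total: 4 + 5 = 9.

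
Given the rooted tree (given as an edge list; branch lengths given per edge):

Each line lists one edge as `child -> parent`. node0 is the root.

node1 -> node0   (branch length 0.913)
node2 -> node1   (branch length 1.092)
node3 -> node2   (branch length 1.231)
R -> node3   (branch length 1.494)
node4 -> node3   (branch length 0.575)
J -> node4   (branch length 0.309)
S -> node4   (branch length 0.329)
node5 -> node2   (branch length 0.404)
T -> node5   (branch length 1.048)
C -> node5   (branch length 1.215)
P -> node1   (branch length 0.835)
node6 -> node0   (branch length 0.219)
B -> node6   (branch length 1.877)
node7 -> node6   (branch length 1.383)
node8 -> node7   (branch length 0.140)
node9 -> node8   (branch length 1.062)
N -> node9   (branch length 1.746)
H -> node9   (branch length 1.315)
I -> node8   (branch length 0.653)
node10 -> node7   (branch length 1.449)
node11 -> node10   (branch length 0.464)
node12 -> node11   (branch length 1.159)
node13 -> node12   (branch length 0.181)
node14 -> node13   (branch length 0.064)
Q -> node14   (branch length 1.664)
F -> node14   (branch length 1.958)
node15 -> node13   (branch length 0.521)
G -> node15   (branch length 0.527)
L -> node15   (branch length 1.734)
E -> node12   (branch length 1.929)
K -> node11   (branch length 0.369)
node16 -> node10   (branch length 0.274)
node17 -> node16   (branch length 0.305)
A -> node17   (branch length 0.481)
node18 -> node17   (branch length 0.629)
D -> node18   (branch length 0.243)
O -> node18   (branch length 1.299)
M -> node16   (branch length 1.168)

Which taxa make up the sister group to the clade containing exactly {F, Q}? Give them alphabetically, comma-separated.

The clade containing exactly {F, Q} attaches to the tree at the node subtending ((Q,F),(G,L)).
The other lineage descending from that same node — the sister group — is (G,L); its 2 tips in alphabetical order are the answer.

G, L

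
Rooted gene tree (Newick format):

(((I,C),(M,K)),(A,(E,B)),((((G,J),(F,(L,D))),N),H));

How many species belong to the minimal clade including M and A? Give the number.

The MRCA of M and A is the root, so the clade is the entire tree.
That clade contains 14 terminal taxa: A, B, C, D, E, F, G, H, I, J, K, L, M, N.

14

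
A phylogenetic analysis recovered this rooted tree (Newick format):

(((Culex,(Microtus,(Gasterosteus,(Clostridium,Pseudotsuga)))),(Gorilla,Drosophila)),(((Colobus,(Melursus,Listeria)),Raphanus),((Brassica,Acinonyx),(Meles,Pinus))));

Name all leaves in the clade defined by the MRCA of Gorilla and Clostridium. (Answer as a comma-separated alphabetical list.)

Tracing Gorilla: it sits inside (Gorilla,Drosophila).
Tracing Clostridium: it sits inside (Clostridium,Pseudotsuga).
The smallest clade enclosing both is ((Culex,(Microtus,(Gasterosteus,(Clostridium,Pseudotsuga)))),(Gorilla,Drosophila)); the answer is its 7 terminal taxa in alphabetical order.

Clostridium, Culex, Drosophila, Gasterosteus, Gorilla, Microtus, Pseudotsuga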